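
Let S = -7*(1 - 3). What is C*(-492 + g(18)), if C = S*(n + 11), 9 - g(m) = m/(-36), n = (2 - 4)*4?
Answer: -20265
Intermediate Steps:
n = -8 (n = -2*4 = -8)
S = 14 (S = -7*(-2) = 14)
g(m) = 9 + m/36 (g(m) = 9 - m/(-36) = 9 - m*(-1)/36 = 9 - (-1)*m/36 = 9 + m/36)
C = 42 (C = 14*(-8 + 11) = 14*3 = 42)
C*(-492 + g(18)) = 42*(-492 + (9 + (1/36)*18)) = 42*(-492 + (9 + ½)) = 42*(-492 + 19/2) = 42*(-965/2) = -20265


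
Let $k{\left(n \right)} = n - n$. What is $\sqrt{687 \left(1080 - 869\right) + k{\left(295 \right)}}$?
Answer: $\sqrt{144957} \approx 380.73$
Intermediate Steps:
$k{\left(n \right)} = 0$
$\sqrt{687 \left(1080 - 869\right) + k{\left(295 \right)}} = \sqrt{687 \left(1080 - 869\right) + 0} = \sqrt{687 \cdot 211 + 0} = \sqrt{144957 + 0} = \sqrt{144957}$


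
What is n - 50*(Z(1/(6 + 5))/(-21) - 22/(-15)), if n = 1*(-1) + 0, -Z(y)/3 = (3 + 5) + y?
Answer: -30521/231 ≈ -132.13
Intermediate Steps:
Z(y) = -24 - 3*y (Z(y) = -3*((3 + 5) + y) = -3*(8 + y) = -24 - 3*y)
n = -1 (n = -1 + 0 = -1)
n - 50*(Z(1/(6 + 5))/(-21) - 22/(-15)) = -1 - 50*((-24 - 3/(6 + 5))/(-21) - 22/(-15)) = -1 - 50*((-24 - 3/11)*(-1/21) - 22*(-1/15)) = -1 - 50*((-24 - 3*1/11)*(-1/21) + 22/15) = -1 - 50*((-24 - 3/11)*(-1/21) + 22/15) = -1 - 50*(-267/11*(-1/21) + 22/15) = -1 - 50*(89/77 + 22/15) = -1 - 50*3029/1155 = -1 - 30290/231 = -30521/231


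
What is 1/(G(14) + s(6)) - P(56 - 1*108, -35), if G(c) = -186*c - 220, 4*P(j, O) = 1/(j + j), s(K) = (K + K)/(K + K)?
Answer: 2407/1174368 ≈ 0.0020496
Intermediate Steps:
s(K) = 1 (s(K) = (2*K)/((2*K)) = (2*K)*(1/(2*K)) = 1)
P(j, O) = 1/(8*j) (P(j, O) = 1/(4*(j + j)) = 1/(4*((2*j))) = (1/(2*j))/4 = 1/(8*j))
G(c) = -220 - 186*c
1/(G(14) + s(6)) - P(56 - 1*108, -35) = 1/((-220 - 186*14) + 1) - 1/(8*(56 - 1*108)) = 1/((-220 - 2604) + 1) - 1/(8*(56 - 108)) = 1/(-2824 + 1) - 1/(8*(-52)) = 1/(-2823) - (-1)/(8*52) = -1/2823 - 1*(-1/416) = -1/2823 + 1/416 = 2407/1174368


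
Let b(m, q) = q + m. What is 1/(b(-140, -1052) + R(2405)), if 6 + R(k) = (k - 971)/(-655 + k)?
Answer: -875/1047533 ≈ -0.00083530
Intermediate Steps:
b(m, q) = m + q
R(k) = -6 + (-971 + k)/(-655 + k) (R(k) = -6 + (k - 971)/(-655 + k) = -6 + (-971 + k)/(-655 + k))
1/(b(-140, -1052) + R(2405)) = 1/((-140 - 1052) + (2959 - 5*2405)/(-655 + 2405)) = 1/(-1192 + (2959 - 12025)/1750) = 1/(-1192 + (1/1750)*(-9066)) = 1/(-1192 - 4533/875) = 1/(-1047533/875) = -875/1047533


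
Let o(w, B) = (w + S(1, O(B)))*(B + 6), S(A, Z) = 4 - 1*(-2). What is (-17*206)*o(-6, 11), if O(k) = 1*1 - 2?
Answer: 0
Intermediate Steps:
O(k) = -1 (O(k) = 1 - 2 = -1)
S(A, Z) = 6 (S(A, Z) = 4 + 2 = 6)
o(w, B) = (6 + B)*(6 + w) (o(w, B) = (w + 6)*(B + 6) = (6 + w)*(6 + B) = (6 + B)*(6 + w))
(-17*206)*o(-6, 11) = (-17*206)*(36 + 6*11 + 6*(-6) + 11*(-6)) = -3502*(36 + 66 - 36 - 66) = -3502*0 = 0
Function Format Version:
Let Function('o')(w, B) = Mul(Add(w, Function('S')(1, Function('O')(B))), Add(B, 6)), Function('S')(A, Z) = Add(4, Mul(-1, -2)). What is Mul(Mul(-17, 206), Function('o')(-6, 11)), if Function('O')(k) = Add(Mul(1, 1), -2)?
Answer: 0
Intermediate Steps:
Function('O')(k) = -1 (Function('O')(k) = Add(1, -2) = -1)
Function('S')(A, Z) = 6 (Function('S')(A, Z) = Add(4, 2) = 6)
Function('o')(w, B) = Mul(Add(6, B), Add(6, w)) (Function('o')(w, B) = Mul(Add(w, 6), Add(B, 6)) = Mul(Add(6, w), Add(6, B)) = Mul(Add(6, B), Add(6, w)))
Mul(Mul(-17, 206), Function('o')(-6, 11)) = Mul(Mul(-17, 206), Add(36, Mul(6, 11), Mul(6, -6), Mul(11, -6))) = Mul(-3502, Add(36, 66, -36, -66)) = Mul(-3502, 0) = 0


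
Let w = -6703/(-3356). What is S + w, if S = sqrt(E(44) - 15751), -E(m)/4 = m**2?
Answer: 6703/3356 + I*sqrt(23495) ≈ 1.9973 + 153.28*I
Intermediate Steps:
w = 6703/3356 (w = -6703*(-1/3356) = 6703/3356 ≈ 1.9973)
E(m) = -4*m**2
S = I*sqrt(23495) (S = sqrt(-4*44**2 - 15751) = sqrt(-4*1936 - 15751) = sqrt(-7744 - 15751) = sqrt(-23495) = I*sqrt(23495) ≈ 153.28*I)
S + w = I*sqrt(23495) + 6703/3356 = 6703/3356 + I*sqrt(23495)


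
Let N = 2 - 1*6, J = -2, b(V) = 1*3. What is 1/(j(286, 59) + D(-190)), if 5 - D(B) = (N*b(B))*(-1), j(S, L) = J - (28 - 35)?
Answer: -1/2 ≈ -0.50000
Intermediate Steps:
b(V) = 3
N = -4 (N = 2 - 6 = -4)
j(S, L) = 5 (j(S, L) = -2 - (28 - 35) = -2 - 1*(-7) = -2 + 7 = 5)
D(B) = -7 (D(B) = 5 - (-4*3)*(-1) = 5 - (-12)*(-1) = 5 - 1*12 = 5 - 12 = -7)
1/(j(286, 59) + D(-190)) = 1/(5 - 7) = 1/(-2) = -1/2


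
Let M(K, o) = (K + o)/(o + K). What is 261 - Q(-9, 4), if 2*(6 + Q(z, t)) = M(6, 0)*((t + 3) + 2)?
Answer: 525/2 ≈ 262.50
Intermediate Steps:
M(K, o) = 1 (M(K, o) = (K + o)/(K + o) = 1)
Q(z, t) = -7/2 + t/2 (Q(z, t) = -6 + (1*((t + 3) + 2))/2 = -6 + (1*((3 + t) + 2))/2 = -6 + (1*(5 + t))/2 = -6 + (5 + t)/2 = -6 + (5/2 + t/2) = -7/2 + t/2)
261 - Q(-9, 4) = 261 - (-7/2 + (½)*4) = 261 - (-7/2 + 2) = 261 - 1*(-3/2) = 261 + 3/2 = 525/2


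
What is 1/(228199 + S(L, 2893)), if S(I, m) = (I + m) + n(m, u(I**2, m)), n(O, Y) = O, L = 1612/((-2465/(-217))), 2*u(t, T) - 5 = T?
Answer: 2465/577122829 ≈ 4.2712e-6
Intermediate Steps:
u(t, T) = 5/2 + T/2
L = 349804/2465 (L = 1612/((-2465*(-1/217))) = 1612/(2465/217) = 1612*(217/2465) = 349804/2465 ≈ 141.91)
S(I, m) = I + 2*m (S(I, m) = (I + m) + m = I + 2*m)
1/(228199 + S(L, 2893)) = 1/(228199 + (349804/2465 + 2*2893)) = 1/(228199 + (349804/2465 + 5786)) = 1/(228199 + 14612294/2465) = 1/(577122829/2465) = 2465/577122829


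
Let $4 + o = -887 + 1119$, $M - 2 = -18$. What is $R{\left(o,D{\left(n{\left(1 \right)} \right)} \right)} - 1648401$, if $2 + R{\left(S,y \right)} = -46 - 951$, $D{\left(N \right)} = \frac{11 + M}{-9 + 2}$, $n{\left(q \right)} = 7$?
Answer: $-1649400$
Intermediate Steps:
$M = -16$ ($M = 2 - 18 = -16$)
$o = 228$ ($o = -4 + \left(-887 + 1119\right) = -4 + 232 = 228$)
$D{\left(N \right)} = \frac{5}{7}$ ($D{\left(N \right)} = \frac{11 - 16}{-9 + 2} = - \frac{5}{-7} = \left(-5\right) \left(- \frac{1}{7}\right) = \frac{5}{7}$)
$R{\left(S,y \right)} = -999$ ($R{\left(S,y \right)} = -2 - 997 = -999$)
$R{\left(o,D{\left(n{\left(1 \right)} \right)} \right)} - 1648401 = -999 - 1648401 = -1649400$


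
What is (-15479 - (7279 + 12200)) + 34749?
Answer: -209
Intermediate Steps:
(-15479 - (7279 + 12200)) + 34749 = (-15479 - 1*19479) + 34749 = (-15479 - 19479) + 34749 = -34958 + 34749 = -209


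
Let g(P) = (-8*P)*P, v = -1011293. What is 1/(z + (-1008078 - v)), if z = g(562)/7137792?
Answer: 223056/717046079 ≈ 0.00031108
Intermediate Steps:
g(P) = -8*P**2
z = -78961/223056 (z = -8*562**2/7137792 = -8*315844*(1/7137792) = -2526752*1/7137792 = -78961/223056 ≈ -0.35400)
1/(z + (-1008078 - v)) = 1/(-78961/223056 + (-1008078 - 1*(-1011293))) = 1/(-78961/223056 + (-1008078 + 1011293)) = 1/(-78961/223056 + 3215) = 1/(717046079/223056) = 223056/717046079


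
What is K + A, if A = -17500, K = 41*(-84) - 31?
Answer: -20975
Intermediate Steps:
K = -3475 (K = -3444 - 31 = -3475)
K + A = -3475 - 17500 = -20975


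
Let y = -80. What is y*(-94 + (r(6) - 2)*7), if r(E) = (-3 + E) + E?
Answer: 3600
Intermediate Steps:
r(E) = -3 + 2*E
y*(-94 + (r(6) - 2)*7) = -80*(-94 + ((-3 + 2*6) - 2)*7) = -80*(-94 + ((-3 + 12) - 2)*7) = -80*(-94 + (9 - 2)*7) = -80*(-94 + 7*7) = -80*(-94 + 49) = -80*(-45) = 3600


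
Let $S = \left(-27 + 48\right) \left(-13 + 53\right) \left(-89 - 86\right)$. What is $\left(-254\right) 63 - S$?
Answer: $130998$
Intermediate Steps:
$S = -147000$ ($S = 21 \cdot 40 \left(-175\right) = 840 \left(-175\right) = -147000$)
$\left(-254\right) 63 - S = \left(-254\right) 63 - -147000 = -16002 + 147000 = 130998$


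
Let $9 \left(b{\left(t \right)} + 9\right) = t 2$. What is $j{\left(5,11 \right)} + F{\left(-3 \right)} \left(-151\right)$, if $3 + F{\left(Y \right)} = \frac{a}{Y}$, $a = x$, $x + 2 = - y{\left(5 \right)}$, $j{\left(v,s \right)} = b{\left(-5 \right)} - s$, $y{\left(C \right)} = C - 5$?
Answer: $\frac{2981}{9} \approx 331.22$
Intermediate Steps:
$y{\left(C \right)} = -5 + C$
$b{\left(t \right)} = -9 + \frac{2 t}{9}$ ($b{\left(t \right)} = -9 + \frac{t 2}{9} = -9 + \frac{2 t}{9}$)
$j{\left(v,s \right)} = - \frac{91}{9} - s$ ($j{\left(v,s \right)} = \left(-9 + \frac{2}{9} \left(-5\right)\right) - s = \left(-9 - \frac{10}{9}\right) - s = - \frac{91}{9} - s$)
$x = -2$ ($x = -2 - \left(-5 + 5\right) = -2 - 0 = -2 + 0 = -2$)
$a = -2$
$F{\left(Y \right)} = -3 - \frac{2}{Y}$
$j{\left(5,11 \right)} + F{\left(-3 \right)} \left(-151\right) = \left(- \frac{91}{9} - 11\right) + \left(-3 - \frac{2}{-3}\right) \left(-151\right) = \left(- \frac{91}{9} - 11\right) + \left(-3 - - \frac{2}{3}\right) \left(-151\right) = - \frac{190}{9} + \left(-3 + \frac{2}{3}\right) \left(-151\right) = - \frac{190}{9} - - \frac{1057}{3} = - \frac{190}{9} + \frac{1057}{3} = \frac{2981}{9}$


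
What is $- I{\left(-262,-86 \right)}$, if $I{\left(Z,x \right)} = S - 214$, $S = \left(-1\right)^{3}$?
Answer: $215$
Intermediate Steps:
$S = -1$
$I{\left(Z,x \right)} = -215$ ($I{\left(Z,x \right)} = -1 - 214 = -215$)
$- I{\left(-262,-86 \right)} = \left(-1\right) \left(-215\right) = 215$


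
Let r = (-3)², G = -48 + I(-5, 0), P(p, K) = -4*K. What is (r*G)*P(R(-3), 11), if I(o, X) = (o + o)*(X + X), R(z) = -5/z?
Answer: 19008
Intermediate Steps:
I(o, X) = 4*X*o (I(o, X) = (2*o)*(2*X) = 4*X*o)
G = -48 (G = -48 + 4*0*(-5) = -48 + 0 = -48)
r = 9
(r*G)*P(R(-3), 11) = (9*(-48))*(-4*11) = -432*(-44) = 19008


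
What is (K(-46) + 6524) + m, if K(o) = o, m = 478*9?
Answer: 10780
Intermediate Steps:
m = 4302
(K(-46) + 6524) + m = (-46 + 6524) + 4302 = 6478 + 4302 = 10780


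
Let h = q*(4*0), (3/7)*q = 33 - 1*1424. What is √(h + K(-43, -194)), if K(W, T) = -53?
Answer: I*√53 ≈ 7.2801*I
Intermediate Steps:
q = -9737/3 (q = 7*(33 - 1*1424)/3 = 7*(33 - 1424)/3 = (7/3)*(-1391) = -9737/3 ≈ -3245.7)
h = 0 (h = -38948*0/3 = -9737/3*0 = 0)
√(h + K(-43, -194)) = √(0 - 53) = √(-53) = I*√53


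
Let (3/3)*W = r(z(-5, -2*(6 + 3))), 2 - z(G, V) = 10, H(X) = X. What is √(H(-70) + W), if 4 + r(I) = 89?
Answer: √15 ≈ 3.8730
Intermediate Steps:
z(G, V) = -8 (z(G, V) = 2 - 1*10 = 2 - 10 = -8)
r(I) = 85 (r(I) = -4 + 89 = 85)
W = 85
√(H(-70) + W) = √(-70 + 85) = √15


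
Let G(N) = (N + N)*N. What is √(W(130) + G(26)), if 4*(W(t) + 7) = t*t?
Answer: √5570 ≈ 74.632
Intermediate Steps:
G(N) = 2*N² (G(N) = (2*N)*N = 2*N²)
W(t) = -7 + t²/4 (W(t) = -7 + (t*t)/4 = -7 + t²/4)
√(W(130) + G(26)) = √((-7 + (¼)*130²) + 2*26²) = √((-7 + (¼)*16900) + 2*676) = √((-7 + 4225) + 1352) = √(4218 + 1352) = √5570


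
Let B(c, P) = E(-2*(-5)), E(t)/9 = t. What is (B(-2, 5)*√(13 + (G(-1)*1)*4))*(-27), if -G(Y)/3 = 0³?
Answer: -2430*√13 ≈ -8761.5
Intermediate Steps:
E(t) = 9*t
B(c, P) = 90 (B(c, P) = 9*(-2*(-5)) = 9*10 = 90)
G(Y) = 0 (G(Y) = -3*0³ = -3*0 = 0)
(B(-2, 5)*√(13 + (G(-1)*1)*4))*(-27) = (90*√(13 + (0*1)*4))*(-27) = (90*√(13 + 0*4))*(-27) = (90*√(13 + 0))*(-27) = (90*√13)*(-27) = -2430*√13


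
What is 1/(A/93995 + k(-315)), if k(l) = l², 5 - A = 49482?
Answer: 93995/9326604398 ≈ 1.0078e-5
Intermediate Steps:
A = -49477 (A = 5 - 1*49482 = 5 - 49482 = -49477)
1/(A/93995 + k(-315)) = 1/(-49477/93995 + (-315)²) = 1/(-49477*1/93995 + 99225) = 1/(-49477/93995 + 99225) = 1/(9326604398/93995) = 93995/9326604398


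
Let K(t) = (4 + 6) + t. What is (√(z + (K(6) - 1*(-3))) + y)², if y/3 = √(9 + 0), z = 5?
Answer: 105 + 36*√6 ≈ 193.18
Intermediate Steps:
K(t) = 10 + t
y = 9 (y = 3*√(9 + 0) = 3*√9 = 3*3 = 9)
(√(z + (K(6) - 1*(-3))) + y)² = (√(5 + ((10 + 6) - 1*(-3))) + 9)² = (√(5 + (16 + 3)) + 9)² = (√(5 + 19) + 9)² = (√24 + 9)² = (2*√6 + 9)² = (9 + 2*√6)²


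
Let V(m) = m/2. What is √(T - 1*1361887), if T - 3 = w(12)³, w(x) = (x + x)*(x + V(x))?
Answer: 2*√19814921 ≈ 8902.8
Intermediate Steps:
V(m) = m/2 (V(m) = m*(½) = m/2)
w(x) = 3*x² (w(x) = (x + x)*(x + x/2) = (2*x)*(3*x/2) = 3*x²)
T = 80621571 (T = 3 + (3*12²)³ = 3 + (3*144)³ = 3 + 432³ = 3 + 80621568 = 80621571)
√(T - 1*1361887) = √(80621571 - 1*1361887) = √(80621571 - 1361887) = √79259684 = 2*√19814921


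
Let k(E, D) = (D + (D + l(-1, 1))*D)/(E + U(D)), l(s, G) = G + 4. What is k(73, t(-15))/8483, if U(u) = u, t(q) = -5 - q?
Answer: 160/704089 ≈ 0.00022724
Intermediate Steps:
l(s, G) = 4 + G
k(E, D) = (D + D*(5 + D))/(D + E) (k(E, D) = (D + (D + (4 + 1))*D)/(E + D) = (D + (D + 5)*D)/(D + E) = (D + (5 + D)*D)/(D + E) = (D + D*(5 + D))/(D + E))
k(73, t(-15))/8483 = ((-5 - 1*(-15))*(6 + (-5 - 1*(-15)))/((-5 - 1*(-15)) + 73))/8483 = ((-5 + 15)*(6 + (-5 + 15))/((-5 + 15) + 73))*(1/8483) = (10*(6 + 10)/(10 + 73))*(1/8483) = (10*16/83)*(1/8483) = (10*(1/83)*16)*(1/8483) = (160/83)*(1/8483) = 160/704089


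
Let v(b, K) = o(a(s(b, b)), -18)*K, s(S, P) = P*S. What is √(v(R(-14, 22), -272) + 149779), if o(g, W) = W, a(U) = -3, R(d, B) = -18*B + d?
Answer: 5*√6187 ≈ 393.29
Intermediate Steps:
R(d, B) = d - 18*B
v(b, K) = -18*K
√(v(R(-14, 22), -272) + 149779) = √(-18*(-272) + 149779) = √(4896 + 149779) = √154675 = 5*√6187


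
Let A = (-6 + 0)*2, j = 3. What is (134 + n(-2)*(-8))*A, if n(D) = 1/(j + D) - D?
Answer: -1320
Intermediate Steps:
A = -12 (A = -6*2 = -12)
n(D) = 1/(3 + D) - D
(134 + n(-2)*(-8))*A = (134 + ((1 - 1*(-2)**2 - 3*(-2))/(3 - 2))*(-8))*(-12) = (134 + ((1 - 1*4 + 6)/1)*(-8))*(-12) = (134 + (1*(1 - 4 + 6))*(-8))*(-12) = (134 + (1*3)*(-8))*(-12) = (134 + 3*(-8))*(-12) = (134 - 24)*(-12) = 110*(-12) = -1320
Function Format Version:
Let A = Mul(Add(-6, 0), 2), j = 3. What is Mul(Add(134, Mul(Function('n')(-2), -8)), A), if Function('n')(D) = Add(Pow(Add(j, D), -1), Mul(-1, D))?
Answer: -1320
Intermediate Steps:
A = -12 (A = Mul(-6, 2) = -12)
Function('n')(D) = Add(Pow(Add(3, D), -1), Mul(-1, D))
Mul(Add(134, Mul(Function('n')(-2), -8)), A) = Mul(Add(134, Mul(Mul(Pow(Add(3, -2), -1), Add(1, Mul(-1, Pow(-2, 2)), Mul(-3, -2))), -8)), -12) = Mul(Add(134, Mul(Mul(Pow(1, -1), Add(1, Mul(-1, 4), 6)), -8)), -12) = Mul(Add(134, Mul(Mul(1, Add(1, -4, 6)), -8)), -12) = Mul(Add(134, Mul(Mul(1, 3), -8)), -12) = Mul(Add(134, Mul(3, -8)), -12) = Mul(Add(134, -24), -12) = Mul(110, -12) = -1320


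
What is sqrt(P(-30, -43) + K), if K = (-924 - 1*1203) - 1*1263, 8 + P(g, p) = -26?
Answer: 4*I*sqrt(214) ≈ 58.515*I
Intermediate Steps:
P(g, p) = -34 (P(g, p) = -8 - 26 = -34)
K = -3390 (K = (-924 - 1203) - 1263 = -2127 - 1263 = -3390)
sqrt(P(-30, -43) + K) = sqrt(-34 - 3390) = sqrt(-3424) = 4*I*sqrt(214)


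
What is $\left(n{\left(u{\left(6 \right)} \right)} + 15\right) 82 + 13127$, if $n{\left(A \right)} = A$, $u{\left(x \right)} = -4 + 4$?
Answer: $14357$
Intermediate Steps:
$u{\left(x \right)} = 0$
$\left(n{\left(u{\left(6 \right)} \right)} + 15\right) 82 + 13127 = \left(0 + 15\right) 82 + 13127 = 15 \cdot 82 + 13127 = 1230 + 13127 = 14357$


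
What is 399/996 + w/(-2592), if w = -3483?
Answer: 4633/2656 ≈ 1.7444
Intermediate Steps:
399/996 + w/(-2592) = 399/996 - 3483/(-2592) = 399*(1/996) - 3483*(-1/2592) = 133/332 + 43/32 = 4633/2656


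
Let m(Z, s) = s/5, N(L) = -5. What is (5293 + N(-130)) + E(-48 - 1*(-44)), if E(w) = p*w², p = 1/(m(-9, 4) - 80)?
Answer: 523492/99 ≈ 5287.8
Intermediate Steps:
m(Z, s) = s/5 (m(Z, s) = s*(⅕) = s/5)
p = -5/396 (p = 1/((⅕)*4 - 80) = 1/(⅘ - 80) = 1/(-396/5) = -5/396 ≈ -0.012626)
E(w) = -5*w²/396
(5293 + N(-130)) + E(-48 - 1*(-44)) = (5293 - 5) - 5*(-48 - 1*(-44))²/396 = 5288 - 5*(-48 + 44)²/396 = 5288 - 5/396*(-4)² = 5288 - 5/396*16 = 5288 - 20/99 = 523492/99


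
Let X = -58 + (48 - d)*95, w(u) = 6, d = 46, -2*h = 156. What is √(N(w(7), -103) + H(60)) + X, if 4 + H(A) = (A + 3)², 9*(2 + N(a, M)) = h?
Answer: 132 + √35589/3 ≈ 194.88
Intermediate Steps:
h = -78 (h = -½*156 = -78)
N(a, M) = -32/3 (N(a, M) = -2 + (⅑)*(-78) = -2 - 26/3 = -32/3)
H(A) = -4 + (3 + A)² (H(A) = -4 + (A + 3)² = -4 + (3 + A)²)
X = 132 (X = -58 + (48 - 1*46)*95 = -58 + (48 - 46)*95 = -58 + 2*95 = -58 + 190 = 132)
√(N(w(7), -103) + H(60)) + X = √(-32/3 + (-4 + (3 + 60)²)) + 132 = √(-32/3 + (-4 + 63²)) + 132 = √(-32/3 + (-4 + 3969)) + 132 = √(-32/3 + 3965) + 132 = √(11863/3) + 132 = √35589/3 + 132 = 132 + √35589/3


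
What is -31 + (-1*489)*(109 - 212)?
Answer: 50336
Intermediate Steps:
-31 + (-1*489)*(109 - 212) = -31 - 489*(-103) = -31 + 50367 = 50336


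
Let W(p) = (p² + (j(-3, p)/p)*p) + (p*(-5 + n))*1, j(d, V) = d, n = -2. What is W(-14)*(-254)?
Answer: -73914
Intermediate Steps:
W(p) = -3 + p² - 7*p (W(p) = (p² + (-3/p)*p) + (p*(-5 - 2))*1 = (p² - 3) + (p*(-7))*1 = (-3 + p²) - 7*p*1 = (-3 + p²) - 7*p = -3 + p² - 7*p)
W(-14)*(-254) = (-3 + (-14)² - 7*(-14))*(-254) = (-3 + 196 + 98)*(-254) = 291*(-254) = -73914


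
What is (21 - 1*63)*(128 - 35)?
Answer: -3906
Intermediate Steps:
(21 - 1*63)*(128 - 35) = (21 - 63)*93 = -42*93 = -3906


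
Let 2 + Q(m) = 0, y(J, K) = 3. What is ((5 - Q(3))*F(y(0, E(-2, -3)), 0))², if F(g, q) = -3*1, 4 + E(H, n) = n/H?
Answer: 441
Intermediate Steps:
E(H, n) = -4 + n/H
Q(m) = -2 (Q(m) = -2 + 0 = -2)
F(g, q) = -3
((5 - Q(3))*F(y(0, E(-2, -3)), 0))² = ((5 - 1*(-2))*(-3))² = ((5 + 2)*(-3))² = (7*(-3))² = (-21)² = 441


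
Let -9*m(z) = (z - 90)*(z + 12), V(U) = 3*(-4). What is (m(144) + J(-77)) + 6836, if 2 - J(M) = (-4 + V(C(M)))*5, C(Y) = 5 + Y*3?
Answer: 5982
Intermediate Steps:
C(Y) = 5 + 3*Y
V(U) = -12
m(z) = -(-90 + z)*(12 + z)/9 (m(z) = -(z - 90)*(z + 12)/9 = -(-90 + z)*(12 + z)/9)
J(M) = 82 (J(M) = 2 - (-4 - 12)*5 = 2 - (-16)*5 = 2 - 1*(-80) = 2 + 80 = 82)
(m(144) + J(-77)) + 6836 = ((120 - 1/9*144**2 + (26/3)*144) + 82) + 6836 = ((120 - 1/9*20736 + 1248) + 82) + 6836 = ((120 - 2304 + 1248) + 82) + 6836 = (-936 + 82) + 6836 = -854 + 6836 = 5982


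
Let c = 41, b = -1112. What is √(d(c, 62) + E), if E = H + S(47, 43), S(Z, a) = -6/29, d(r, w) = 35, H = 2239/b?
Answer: 21*√19324614/16124 ≈ 5.7253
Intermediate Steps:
H = -2239/1112 (H = 2239/(-1112) = 2239*(-1/1112) = -2239/1112 ≈ -2.0135)
S(Z, a) = -6/29 (S(Z, a) = -6*1/29 = -6/29)
E = -71603/32248 (E = -2239/1112 - 6/29 = -71603/32248 ≈ -2.2204)
√(d(c, 62) + E) = √(35 - 71603/32248) = √(1057077/32248) = 21*√19324614/16124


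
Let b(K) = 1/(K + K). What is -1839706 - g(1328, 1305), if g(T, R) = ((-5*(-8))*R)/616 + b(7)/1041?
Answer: -42134887535/22902 ≈ -1.8398e+6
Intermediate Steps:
b(K) = 1/(2*K)
g(T, R) = 1/14574 + 5*R/77 (g(T, R) = ((-5*(-8))*R)/616 + ((1/2)/7)/1041 = (40*R)*(1/616) + ((1/2)*(1/7))*(1/1041) = 5*R/77 + (1/14)*(1/1041) = 5*R/77 + 1/14574 = 1/14574 + 5*R/77)
-1839706 - g(1328, 1305) = -1839706 - (1/14574 + (5/77)*1305) = -1839706 - (1/14574 + 6525/77) = -1839706 - 1*1940723/22902 = -1839706 - 1940723/22902 = -42134887535/22902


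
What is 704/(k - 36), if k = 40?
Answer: 176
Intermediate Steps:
704/(k - 36) = 704/(40 - 36) = 704/4 = (¼)*704 = 176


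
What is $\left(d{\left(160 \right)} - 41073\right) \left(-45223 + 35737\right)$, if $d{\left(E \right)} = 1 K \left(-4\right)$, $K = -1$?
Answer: $389580534$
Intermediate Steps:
$d{\left(E \right)} = 4$ ($d{\left(E \right)} = 1 \left(-1\right) \left(-4\right) = \left(-1\right) \left(-4\right) = 4$)
$\left(d{\left(160 \right)} - 41073\right) \left(-45223 + 35737\right) = \left(4 - 41073\right) \left(-45223 + 35737\right) = \left(-41069\right) \left(-9486\right) = 389580534$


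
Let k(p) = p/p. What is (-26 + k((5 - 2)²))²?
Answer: 625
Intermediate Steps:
k(p) = 1
(-26 + k((5 - 2)²))² = (-26 + 1)² = (-25)² = 625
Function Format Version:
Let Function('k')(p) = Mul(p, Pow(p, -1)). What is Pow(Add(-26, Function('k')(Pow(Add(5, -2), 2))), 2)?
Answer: 625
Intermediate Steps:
Function('k')(p) = 1
Pow(Add(-26, Function('k')(Pow(Add(5, -2), 2))), 2) = Pow(Add(-26, 1), 2) = Pow(-25, 2) = 625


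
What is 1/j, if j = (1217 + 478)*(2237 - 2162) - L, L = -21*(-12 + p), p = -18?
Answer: 1/126495 ≈ 7.9054e-6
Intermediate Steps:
L = 630 (L = -21*(-12 - 18) = -21*(-30) = 630)
j = 126495 (j = (1217 + 478)*(2237 - 2162) - 1*630 = 1695*75 - 630 = 127125 - 630 = 126495)
1/j = 1/126495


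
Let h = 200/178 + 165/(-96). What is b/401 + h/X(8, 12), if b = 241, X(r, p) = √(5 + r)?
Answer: 241/401 - 1695*√13/37024 ≈ 0.43593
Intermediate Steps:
h = -1695/2848 (h = 200*(1/178) + 165*(-1/96) = 100/89 - 55/32 = -1695/2848 ≈ -0.59515)
b/401 + h/X(8, 12) = 241/401 - 1695/(2848*√(5 + 8)) = 241*(1/401) - 1695*√13/13/2848 = 241/401 - 1695*√13/37024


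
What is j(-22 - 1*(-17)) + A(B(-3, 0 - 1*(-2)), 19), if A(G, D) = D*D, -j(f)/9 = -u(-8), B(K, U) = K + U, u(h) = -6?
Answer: 307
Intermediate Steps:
j(f) = -54 (j(f) = -(-9)*(-6) = -9*6 = -54)
A(G, D) = D**2
j(-22 - 1*(-17)) + A(B(-3, 0 - 1*(-2)), 19) = -54 + 19**2 = -54 + 361 = 307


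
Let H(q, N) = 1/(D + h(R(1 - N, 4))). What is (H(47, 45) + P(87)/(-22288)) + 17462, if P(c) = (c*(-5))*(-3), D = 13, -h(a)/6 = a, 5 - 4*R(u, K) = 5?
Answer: 5059515051/289744 ≈ 17462.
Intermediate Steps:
R(u, K) = 0 (R(u, K) = 5/4 - ¼*5 = 5/4 - 5/4 = 0)
h(a) = -6*a
H(q, N) = 1/13 (H(q, N) = 1/(13 - 6*0) = 1/(13 + 0) = 1/13)
P(c) = 15*c (P(c) = -5*c*(-3) = 15*c)
(H(47, 45) + P(87)/(-22288)) + 17462 = (1/13 + (15*87)/(-22288)) + 17462 = (1/13 + 1305*(-1/22288)) + 17462 = (1/13 - 1305/22288) + 17462 = 5323/289744 + 17462 = 5059515051/289744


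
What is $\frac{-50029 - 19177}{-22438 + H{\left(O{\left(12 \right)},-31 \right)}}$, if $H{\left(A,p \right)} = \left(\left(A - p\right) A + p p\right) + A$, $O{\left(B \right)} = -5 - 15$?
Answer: $\frac{69206}{21717} \approx 3.1867$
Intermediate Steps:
$O{\left(B \right)} = -20$ ($O{\left(B \right)} = -5 - 15 = -20$)
$H{\left(A,p \right)} = A + p^{2} + A \left(A - p\right)$ ($H{\left(A,p \right)} = \left(A \left(A - p\right) + p^{2}\right) + A = \left(p^{2} + A \left(A - p\right)\right) + A = A + p^{2} + A \left(A - p\right)$)
$\frac{-50029 - 19177}{-22438 + H{\left(O{\left(12 \right)},-31 \right)}} = \frac{-50029 - 19177}{-22438 + \left(-20 + \left(-20\right)^{2} + \left(-31\right)^{2} - \left(-20\right) \left(-31\right)\right)} = - \frac{69206}{-22438 + \left(-20 + 400 + 961 - 620\right)} = - \frac{69206}{-22438 + 721} = - \frac{69206}{-21717} = \left(-69206\right) \left(- \frac{1}{21717}\right) = \frac{69206}{21717}$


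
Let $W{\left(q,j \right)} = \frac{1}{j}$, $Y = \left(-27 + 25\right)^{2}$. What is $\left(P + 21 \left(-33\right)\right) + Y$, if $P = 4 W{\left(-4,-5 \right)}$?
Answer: $- \frac{3449}{5} \approx -689.8$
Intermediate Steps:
$Y = 4$ ($Y = \left(-2\right)^{2} = 4$)
$P = - \frac{4}{5}$ ($P = \frac{4}{-5} = 4 \left(- \frac{1}{5}\right) = - \frac{4}{5} \approx -0.8$)
$\left(P + 21 \left(-33\right)\right) + Y = \left(- \frac{4}{5} + 21 \left(-33\right)\right) + 4 = \left(- \frac{4}{5} - 693\right) + 4 = - \frac{3469}{5} + 4 = - \frac{3449}{5}$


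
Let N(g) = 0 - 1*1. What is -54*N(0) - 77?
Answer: -23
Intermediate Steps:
N(g) = -1 (N(g) = 0 - 1 = -1)
-54*N(0) - 77 = -54*(-1) - 77 = 54 - 77 = -23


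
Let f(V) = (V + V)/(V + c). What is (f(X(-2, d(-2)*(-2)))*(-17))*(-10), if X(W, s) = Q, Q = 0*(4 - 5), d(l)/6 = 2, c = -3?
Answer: 0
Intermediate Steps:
d(l) = 12 (d(l) = 6*2 = 12)
Q = 0 (Q = 0*(-1) = 0)
X(W, s) = 0
f(V) = 2*V/(-3 + V) (f(V) = (V + V)/(V - 3) = (2*V)/(-3 + V) = 2*V/(-3 + V))
(f(X(-2, d(-2)*(-2)))*(-17))*(-10) = ((2*0/(-3 + 0))*(-17))*(-10) = ((2*0/(-3))*(-17))*(-10) = ((2*0*(-⅓))*(-17))*(-10) = (0*(-17))*(-10) = 0*(-10) = 0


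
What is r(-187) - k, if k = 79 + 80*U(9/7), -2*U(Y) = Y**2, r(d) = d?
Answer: -9794/49 ≈ -199.88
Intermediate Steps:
U(Y) = -Y**2/2
k = 631/49 (k = 79 + 80*(-(9/7)**2/2) = 79 + 80*(-1/2*81/49) = 79 + 80*(-81/98) = 79 - 3240/49 = 631/49 ≈ 12.878)
r(-187) - k = -187 - 1*631/49 = -187 - 631/49 = -9794/49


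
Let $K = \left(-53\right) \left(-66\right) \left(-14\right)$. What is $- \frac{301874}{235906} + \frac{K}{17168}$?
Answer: $- \frac{2091920183}{506254276} \approx -4.1322$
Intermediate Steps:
$K = -48972$ ($K = 3498 \left(-14\right) = -48972$)
$- \frac{301874}{235906} + \frac{K}{17168} = - \frac{301874}{235906} - \frac{48972}{17168} = \left(-301874\right) \frac{1}{235906} - \frac{12243}{4292} = - \frac{150937}{117953} - \frac{12243}{4292} = - \frac{2091920183}{506254276}$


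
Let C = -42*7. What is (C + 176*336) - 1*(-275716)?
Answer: 334558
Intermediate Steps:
C = -294
(C + 176*336) - 1*(-275716) = (-294 + 176*336) - 1*(-275716) = (-294 + 59136) + 275716 = 58842 + 275716 = 334558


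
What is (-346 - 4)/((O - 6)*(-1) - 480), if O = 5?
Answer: 350/479 ≈ 0.73069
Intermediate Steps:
(-346 - 4)/((O - 6)*(-1) - 480) = (-346 - 4)/((5 - 6)*(-1) - 480) = -350/(-1*(-1) - 480) = -350/(1 - 480) = -350/(-479) = -350*(-1/479) = 350/479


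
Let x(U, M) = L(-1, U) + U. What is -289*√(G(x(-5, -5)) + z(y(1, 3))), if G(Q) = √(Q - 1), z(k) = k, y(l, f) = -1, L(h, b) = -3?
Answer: -289*√(-1 + 3*I) ≈ -300.5 - 416.92*I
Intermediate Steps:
x(U, M) = -3 + U
G(Q) = √(-1 + Q)
-289*√(G(x(-5, -5)) + z(y(1, 3))) = -289*√(√(-1 + (-3 - 5)) - 1) = -289*√(√(-1 - 8) - 1) = -289*√(√(-9) - 1) = -289*√(3*I - 1) = -289*√(-1 + 3*I)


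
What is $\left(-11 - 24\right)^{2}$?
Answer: $1225$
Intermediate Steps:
$\left(-11 - 24\right)^{2} = \left(-35\right)^{2} = 1225$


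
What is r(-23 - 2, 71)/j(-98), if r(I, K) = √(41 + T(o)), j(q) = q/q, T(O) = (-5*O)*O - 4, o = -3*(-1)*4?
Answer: I*√683 ≈ 26.134*I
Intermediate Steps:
o = 12 (o = 3*4 = 12)
T(O) = -4 - 5*O² (T(O) = -5*O² - 4 = -4 - 5*O²)
j(q) = 1
r(I, K) = I*√683 (r(I, K) = √(41 + (-4 - 5*12²)) = √(41 + (-4 - 5*144)) = √(41 + (-4 - 720)) = √(41 - 724) = √(-683) = I*√683)
r(-23 - 2, 71)/j(-98) = (I*√683)/1 = (I*√683)*1 = I*√683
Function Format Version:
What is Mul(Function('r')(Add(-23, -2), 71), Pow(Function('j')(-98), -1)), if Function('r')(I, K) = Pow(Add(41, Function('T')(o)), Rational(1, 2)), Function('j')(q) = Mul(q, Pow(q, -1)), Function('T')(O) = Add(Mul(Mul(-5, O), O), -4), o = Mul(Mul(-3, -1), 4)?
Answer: Mul(I, Pow(683, Rational(1, 2))) ≈ Mul(26.134, I)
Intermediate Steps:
o = 12 (o = Mul(3, 4) = 12)
Function('T')(O) = Add(-4, Mul(-5, Pow(O, 2))) (Function('T')(O) = Add(Mul(-5, Pow(O, 2)), -4) = Add(-4, Mul(-5, Pow(O, 2))))
Function('j')(q) = 1
Function('r')(I, K) = Mul(I, Pow(683, Rational(1, 2))) (Function('r')(I, K) = Pow(Add(41, Add(-4, Mul(-5, Pow(12, 2)))), Rational(1, 2)) = Pow(Add(41, Add(-4, Mul(-5, 144))), Rational(1, 2)) = Pow(Add(41, Add(-4, -720)), Rational(1, 2)) = Pow(Add(41, -724), Rational(1, 2)) = Pow(-683, Rational(1, 2)) = Mul(I, Pow(683, Rational(1, 2))))
Mul(Function('r')(Add(-23, -2), 71), Pow(Function('j')(-98), -1)) = Mul(Mul(I, Pow(683, Rational(1, 2))), Pow(1, -1)) = Mul(Mul(I, Pow(683, Rational(1, 2))), 1) = Mul(I, Pow(683, Rational(1, 2)))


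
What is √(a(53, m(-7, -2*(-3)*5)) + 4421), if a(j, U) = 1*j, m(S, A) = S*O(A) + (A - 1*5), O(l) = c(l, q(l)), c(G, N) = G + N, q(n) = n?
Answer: √4474 ≈ 66.888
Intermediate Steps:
O(l) = 2*l (O(l) = l + l = 2*l)
m(S, A) = -5 + A + 2*A*S (m(S, A) = S*(2*A) + (A - 1*5) = 2*A*S + (A - 5) = 2*A*S + (-5 + A) = -5 + A + 2*A*S)
a(j, U) = j
√(a(53, m(-7, -2*(-3)*5)) + 4421) = √(53 + 4421) = √4474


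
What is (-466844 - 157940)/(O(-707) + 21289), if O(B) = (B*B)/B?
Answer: -312392/10291 ≈ -30.356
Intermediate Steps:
O(B) = B (O(B) = B**2/B = B)
(-466844 - 157940)/(O(-707) + 21289) = (-466844 - 157940)/(-707 + 21289) = -624784/20582 = -624784*1/20582 = -312392/10291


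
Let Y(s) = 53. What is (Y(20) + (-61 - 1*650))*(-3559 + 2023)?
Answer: 1010688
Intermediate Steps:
(Y(20) + (-61 - 1*650))*(-3559 + 2023) = (53 + (-61 - 1*650))*(-3559 + 2023) = (53 + (-61 - 650))*(-1536) = (53 - 711)*(-1536) = -658*(-1536) = 1010688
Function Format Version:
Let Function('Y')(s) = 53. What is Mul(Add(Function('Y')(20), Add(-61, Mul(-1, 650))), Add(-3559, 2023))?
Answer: 1010688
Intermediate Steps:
Mul(Add(Function('Y')(20), Add(-61, Mul(-1, 650))), Add(-3559, 2023)) = Mul(Add(53, Add(-61, Mul(-1, 650))), Add(-3559, 2023)) = Mul(Add(53, Add(-61, -650)), -1536) = Mul(Add(53, -711), -1536) = Mul(-658, -1536) = 1010688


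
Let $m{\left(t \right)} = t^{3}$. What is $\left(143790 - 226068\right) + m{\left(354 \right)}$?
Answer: $44279586$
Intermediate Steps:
$\left(143790 - 226068\right) + m{\left(354 \right)} = \left(143790 - 226068\right) + 354^{3} = -82278 + 44361864 = 44279586$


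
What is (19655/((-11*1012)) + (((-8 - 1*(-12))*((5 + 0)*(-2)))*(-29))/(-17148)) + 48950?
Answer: 2335947682535/47722884 ≈ 48948.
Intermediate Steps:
(19655/((-11*1012)) + (((-8 - 1*(-12))*((5 + 0)*(-2)))*(-29))/(-17148)) + 48950 = (19655/(-11132) + (((-8 + 12)*(5*(-2)))*(-29))*(-1/17148)) + 48950 = (19655*(-1/11132) + ((4*(-10))*(-29))*(-1/17148)) + 48950 = (-19655/11132 - 40*(-29)*(-1/17148)) + 48950 = (-19655/11132 + 1160*(-1/17148)) + 48950 = (-19655/11132 - 290/4287) + 48950 = -87489265/47722884 + 48950 = 2335947682535/47722884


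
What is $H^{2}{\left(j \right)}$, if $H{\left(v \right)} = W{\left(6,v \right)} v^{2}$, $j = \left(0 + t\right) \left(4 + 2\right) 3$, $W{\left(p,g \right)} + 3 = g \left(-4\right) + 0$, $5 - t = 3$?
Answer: $36294822144$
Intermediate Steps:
$t = 2$ ($t = 5 - 3 = 2$)
$W{\left(p,g \right)} = -3 - 4 g$ ($W{\left(p,g \right)} = -3 + \left(g \left(-4\right) + 0\right) = -3 + \left(- 4 g + 0\right) = -3 - 4 g$)
$j = 36$ ($j = \left(0 + 2\right) \left(4 + 2\right) 3 = 2 \cdot 6 \cdot 3 = 12 \cdot 3 = 36$)
$H{\left(v \right)} = v^{2} \left(-3 - 4 v\right)$ ($H{\left(v \right)} = \left(-3 - 4 v\right) v^{2} = v^{2} \left(-3 - 4 v\right)$)
$H^{2}{\left(j \right)} = \left(36^{2} \left(-3 - 144\right)\right)^{2} = \left(1296 \left(-3 - 144\right)\right)^{2} = \left(1296 \left(-147\right)\right)^{2} = \left(-190512\right)^{2} = 36294822144$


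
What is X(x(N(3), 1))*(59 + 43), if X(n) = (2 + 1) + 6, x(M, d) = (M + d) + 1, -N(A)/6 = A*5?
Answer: 918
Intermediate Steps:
N(A) = -30*A (N(A) = -6*A*5 = -30*A)
x(M, d) = 1 + M + d
X(n) = 9 (X(n) = 3 + 6 = 9)
X(x(N(3), 1))*(59 + 43) = 9*(59 + 43) = 9*102 = 918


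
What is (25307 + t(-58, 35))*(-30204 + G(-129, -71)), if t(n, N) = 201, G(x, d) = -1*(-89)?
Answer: -768173420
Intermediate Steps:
G(x, d) = 89
(25307 + t(-58, 35))*(-30204 + G(-129, -71)) = (25307 + 201)*(-30204 + 89) = 25508*(-30115) = -768173420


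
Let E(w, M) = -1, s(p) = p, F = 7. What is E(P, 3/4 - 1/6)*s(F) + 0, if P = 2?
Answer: -7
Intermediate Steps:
E(P, 3/4 - 1/6)*s(F) + 0 = -1*7 + 0 = -7 + 0 = -7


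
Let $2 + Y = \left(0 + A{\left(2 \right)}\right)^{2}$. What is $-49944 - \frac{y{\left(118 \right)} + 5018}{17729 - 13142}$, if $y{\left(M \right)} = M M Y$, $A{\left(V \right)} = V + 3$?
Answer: $- \frac{20856218}{417} \approx -50015.0$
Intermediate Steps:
$A{\left(V \right)} = 3 + V$
$Y = 23$ ($Y = -2 + \left(0 + \left(3 + 2\right)\right)^{2} = -2 + \left(0 + 5\right)^{2} = -2 + 5^{2} = -2 + 25 = 23$)
$y{\left(M \right)} = 23 M^{2}$ ($y{\left(M \right)} = M M 23 = M^{2} \cdot 23 = 23 M^{2}$)
$-49944 - \frac{y{\left(118 \right)} + 5018}{17729 - 13142} = -49944 - \frac{23 \cdot 118^{2} + 5018}{17729 - 13142} = -49944 - \frac{23 \cdot 13924 + 5018}{4587} = -49944 - \left(320252 + 5018\right) \frac{1}{4587} = -49944 - 325270 \cdot \frac{1}{4587} = -49944 - \frac{29570}{417} = - \frac{20856218}{417}$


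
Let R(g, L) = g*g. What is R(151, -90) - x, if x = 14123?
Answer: 8678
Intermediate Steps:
R(g, L) = g²
R(151, -90) - x = 151² - 1*14123 = 22801 - 14123 = 8678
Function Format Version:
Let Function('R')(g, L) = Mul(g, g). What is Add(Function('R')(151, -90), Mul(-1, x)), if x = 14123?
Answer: 8678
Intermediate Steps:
Function('R')(g, L) = Pow(g, 2)
Add(Function('R')(151, -90), Mul(-1, x)) = Add(Pow(151, 2), Mul(-1, 14123)) = Add(22801, -14123) = 8678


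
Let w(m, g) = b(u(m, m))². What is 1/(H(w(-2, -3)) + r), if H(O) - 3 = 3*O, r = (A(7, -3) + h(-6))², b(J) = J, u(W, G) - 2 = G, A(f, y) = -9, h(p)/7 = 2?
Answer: 1/28 ≈ 0.035714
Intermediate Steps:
h(p) = 14 (h(p) = 7*2 = 14)
u(W, G) = 2 + G
r = 25 (r = (-9 + 14)² = 5² = 25)
w(m, g) = (2 + m)²
H(O) = 3 + 3*O
1/(H(w(-2, -3)) + r) = 1/((3 + 3*(2 - 2)²) + 25) = 1/((3 + 3*0²) + 25) = 1/((3 + 3*0) + 25) = 1/((3 + 0) + 25) = 1/(3 + 25) = 1/28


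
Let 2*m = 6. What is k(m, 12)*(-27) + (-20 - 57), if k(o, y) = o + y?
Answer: -482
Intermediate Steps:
m = 3 (m = (1/2)*6 = 3)
k(m, 12)*(-27) + (-20 - 57) = (3 + 12)*(-27) + (-20 - 57) = 15*(-27) - 77 = -405 - 77 = -482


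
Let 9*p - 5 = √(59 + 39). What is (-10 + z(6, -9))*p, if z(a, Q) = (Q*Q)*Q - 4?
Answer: -3715/9 - 5201*√2/9 ≈ -1230.0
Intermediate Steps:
z(a, Q) = -4 + Q³ (z(a, Q) = Q²*Q - 4 = Q³ - 4 = -4 + Q³)
p = 5/9 + 7*√2/9 (p = 5/9 + √(59 + 39)/9 = 5/9 + √98/9 = 5/9 + (7*√2)/9 = 5/9 + 7*√2/9 ≈ 1.6555)
(-10 + z(6, -9))*p = (-10 + (-4 + (-9)³))*(5/9 + 7*√2/9) = (-10 + (-4 - 729))*(5/9 + 7*√2/9) = (-10 - 733)*(5/9 + 7*√2/9) = -743*(5/9 + 7*√2/9) = -3715/9 - 5201*√2/9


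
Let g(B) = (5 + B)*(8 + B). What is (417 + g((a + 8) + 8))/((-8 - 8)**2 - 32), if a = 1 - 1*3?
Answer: 835/224 ≈ 3.7277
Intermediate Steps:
a = -2 (a = 1 - 3 = -2)
(417 + g((a + 8) + 8))/((-8 - 8)**2 - 32) = (417 + (40 + ((-2 + 8) + 8)**2 + 13*((-2 + 8) + 8)))/((-8 - 8)**2 - 32) = (417 + (40 + (6 + 8)**2 + 13*(6 + 8)))/((-16)**2 - 32) = (417 + (40 + 14**2 + 13*14))/(256 - 32) = (417 + (40 + 196 + 182))/224 = (417 + 418)*(1/224) = 835*(1/224) = 835/224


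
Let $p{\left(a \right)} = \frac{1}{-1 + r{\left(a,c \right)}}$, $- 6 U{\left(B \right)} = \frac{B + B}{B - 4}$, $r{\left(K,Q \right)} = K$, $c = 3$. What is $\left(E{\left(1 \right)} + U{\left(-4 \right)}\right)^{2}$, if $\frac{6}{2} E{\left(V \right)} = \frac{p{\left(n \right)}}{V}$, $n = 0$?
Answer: $\frac{1}{4} \approx 0.25$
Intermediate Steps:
$U{\left(B \right)} = - \frac{B}{3 \left(-4 + B\right)}$ ($U{\left(B \right)} = - \frac{\left(B + B\right) \frac{1}{B - 4}}{6} = - \frac{2 B \frac{1}{-4 + B}}{6} = - \frac{B}{3 \left(-4 + B\right)}$)
$p{\left(a \right)} = \frac{1}{-1 + a}$
$E{\left(V \right)} = - \frac{1}{3 V}$ ($E{\left(V \right)} = \frac{\frac{1}{-1 + 0} \frac{1}{V}}{3} = \frac{\frac{1}{-1} \frac{1}{V}}{3} = \frac{\left(-1\right) \frac{1}{V}}{3} = - \frac{1}{3 V}$)
$\left(E{\left(1 \right)} + U{\left(-4 \right)}\right)^{2} = \left(- \frac{1}{3 \cdot 1} - - \frac{4}{-12 + 3 \left(-4\right)}\right)^{2} = \left(\left(- \frac{1}{3}\right) 1 - - \frac{4}{-12 - 12}\right)^{2} = \left(- \frac{1}{3} - - \frac{4}{-24}\right)^{2} = \left(- \frac{1}{3} - \left(-4\right) \left(- \frac{1}{24}\right)\right)^{2} = \left(- \frac{1}{3} - \frac{1}{6}\right)^{2} = \left(- \frac{1}{2}\right)^{2} = \frac{1}{4}$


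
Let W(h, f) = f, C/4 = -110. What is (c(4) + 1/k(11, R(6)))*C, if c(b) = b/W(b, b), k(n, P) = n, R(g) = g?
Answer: -480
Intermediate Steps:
C = -440 (C = 4*(-110) = -440)
c(b) = 1 (c(b) = b/b = 1)
(c(4) + 1/k(11, R(6)))*C = (1 + 1/11)*(-440) = (12/11)*(-440) = -480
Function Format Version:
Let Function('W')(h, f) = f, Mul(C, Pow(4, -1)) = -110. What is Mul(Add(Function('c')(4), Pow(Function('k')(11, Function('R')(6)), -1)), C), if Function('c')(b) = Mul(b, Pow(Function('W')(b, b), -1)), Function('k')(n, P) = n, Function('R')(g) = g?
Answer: -480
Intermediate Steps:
C = -440 (C = Mul(4, -110) = -440)
Function('c')(b) = 1 (Function('c')(b) = Mul(b, Pow(b, -1)) = 1)
Mul(Add(Function('c')(4), Pow(Function('k')(11, Function('R')(6)), -1)), C) = Mul(Add(1, Pow(11, -1)), -440) = Mul(Add(1, Rational(1, 11)), -440) = Mul(Rational(12, 11), -440) = -480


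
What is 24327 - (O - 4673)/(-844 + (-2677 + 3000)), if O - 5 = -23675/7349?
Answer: 93109594276/3828829 ≈ 24318.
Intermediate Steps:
O = 13070/7349 (O = 5 - 23675/7349 = 13070/7349 ≈ 1.7785)
24327 - (O - 4673)/(-844 + (-2677 + 3000)) = 24327 - (13070/7349 - 4673)/(-844 + (-2677 + 3000)) = 24327 - (-34328807)/(7349*(-844 + 323)) = 24327 - (-34328807)/(7349*(-521)) = 24327 - (-34328807)*(-1)/(7349*521) = 24327 - 1*34328807/3828829 = 24327 - 34328807/3828829 = 93109594276/3828829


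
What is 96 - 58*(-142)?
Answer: 8332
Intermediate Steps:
96 - 58*(-142) = 96 + 8236 = 8332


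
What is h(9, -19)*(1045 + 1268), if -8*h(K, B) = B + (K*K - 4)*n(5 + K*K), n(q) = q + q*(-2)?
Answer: 15360633/8 ≈ 1.9201e+6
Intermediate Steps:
n(q) = -q (n(q) = q - 2*q = -q)
h(K, B) = -B/8 - (-5 - K**2)*(-4 + K**2)/8 (h(K, B) = -(B + (K*K - 4)*(-(5 + K*K)))/8 = -(B + (K**2 - 4)*(-(5 + K**2)))/8 = -(B + (-4 + K**2)*(-5 - K**2))/8 = -(B + (-5 - K**2)*(-4 + K**2))/8 = -B/8 - (-5 - K**2)*(-4 + K**2)/8)
h(9, -19)*(1045 + 1268) = (-5/2 - 1/8*(-19) + (1/8)*9**2 + (1/8)*9**4)*(1045 + 1268) = (-5/2 + 19/8 + (1/8)*81 + (1/8)*6561)*2313 = (-5/2 + 19/8 + 81/8 + 6561/8)*2313 = (6641/8)*2313 = 15360633/8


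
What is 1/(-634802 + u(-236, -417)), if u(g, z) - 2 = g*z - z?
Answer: -1/535971 ≈ -1.8658e-6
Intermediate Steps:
u(g, z) = 2 - z + g*z (u(g, z) = 2 + (g*z - z) = 2 + (-z + g*z) = 2 - z + g*z)
1/(-634802 + u(-236, -417)) = 1/(-634802 + (2 - 1*(-417) - 236*(-417))) = 1/(-634802 + (2 + 417 + 98412)) = 1/(-634802 + 98831) = 1/(-535971) = -1/535971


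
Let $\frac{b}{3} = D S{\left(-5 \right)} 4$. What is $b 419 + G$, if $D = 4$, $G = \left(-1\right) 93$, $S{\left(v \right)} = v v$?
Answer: $502707$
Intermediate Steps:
$S{\left(v \right)} = v^{2}$
$G = -93$
$b = 1200$ ($b = 3 \cdot 4 \left(-5\right)^{2} \cdot 4 = 3 \cdot 4 \cdot 25 \cdot 4 = 3 \cdot 100 \cdot 4 = 3 \cdot 400 = 1200$)
$b 419 + G = 1200 \cdot 419 - 93 = 502800 - 93 = 502707$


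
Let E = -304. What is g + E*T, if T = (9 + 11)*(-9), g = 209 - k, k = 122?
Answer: 54807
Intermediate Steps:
g = 87 (g = 209 - 1*122 = 209 - 122 = 87)
T = -180 (T = 20*(-9) = -180)
g + E*T = 87 - 304*(-180) = 87 + 54720 = 54807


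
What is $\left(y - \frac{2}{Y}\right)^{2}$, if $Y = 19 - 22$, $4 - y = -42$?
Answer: $\frac{19600}{9} \approx 2177.8$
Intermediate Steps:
$y = 46$ ($y = 4 - -42 = 4 + 42 = 46$)
$Y = -3$ ($Y = 19 - 22 = -3$)
$\left(y - \frac{2}{Y}\right)^{2} = \left(46 - \frac{2}{-3}\right)^{2} = \left(46 - - \frac{2}{3}\right)^{2} = \left(46 + \frac{2}{3}\right)^{2} = \left(\frac{140}{3}\right)^{2} = \frac{19600}{9}$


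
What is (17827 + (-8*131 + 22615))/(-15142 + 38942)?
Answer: 19697/11900 ≈ 1.6552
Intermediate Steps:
(17827 + (-8*131 + 22615))/(-15142 + 38942) = (17827 + (-1048 + 22615))/23800 = (17827 + 21567)*(1/23800) = 39394*(1/23800) = 19697/11900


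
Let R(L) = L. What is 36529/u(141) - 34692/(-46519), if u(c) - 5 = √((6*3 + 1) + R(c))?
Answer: -1698355867/1256013 + 146116*√10/135 ≈ 2070.5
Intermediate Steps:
u(c) = 5 + √(19 + c) (u(c) = 5 + √((6*3 + 1) + c) = 5 + √((18 + 1) + c) = 5 + √(19 + c))
36529/u(141) - 34692/(-46519) = 36529/(5 + √(19 + 141)) - 34692/(-46519) = 36529/(5 + √160) - 34692*(-1/46519) = 36529/(5 + 4*√10) + 34692/46519 = 34692/46519 + 36529/(5 + 4*√10)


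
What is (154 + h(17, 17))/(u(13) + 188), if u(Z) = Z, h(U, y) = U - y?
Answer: 154/201 ≈ 0.76617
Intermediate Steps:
(154 + h(17, 17))/(u(13) + 188) = (154 + (17 - 1*17))/(13 + 188) = (154 + (17 - 17))/201 = (154 + 0)*(1/201) = 154*(1/201) = 154/201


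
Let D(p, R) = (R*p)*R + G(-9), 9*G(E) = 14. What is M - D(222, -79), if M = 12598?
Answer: -12356150/9 ≈ -1.3729e+6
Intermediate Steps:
G(E) = 14/9 (G(E) = (⅑)*14 = 14/9)
D(p, R) = 14/9 + p*R² (D(p, R) = (R*p)*R + 14/9 = p*R² + 14/9 = 14/9 + p*R²)
M - D(222, -79) = 12598 - (14/9 + 222*(-79)²) = 12598 - (14/9 + 222*6241) = 12598 - (14/9 + 1385502) = 12598 - 1*12469532/9 = 12598 - 12469532/9 = -12356150/9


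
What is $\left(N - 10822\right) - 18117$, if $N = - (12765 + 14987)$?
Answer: $-56691$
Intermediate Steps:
$N = -27752$ ($N = \left(-1\right) 27752 = -27752$)
$\left(N - 10822\right) - 18117 = \left(-27752 - 10822\right) - 18117 = -38574 - 18117 = -56691$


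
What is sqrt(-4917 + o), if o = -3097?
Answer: I*sqrt(8014) ≈ 89.521*I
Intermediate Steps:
sqrt(-4917 + o) = sqrt(-4917 - 3097) = sqrt(-8014) = I*sqrt(8014)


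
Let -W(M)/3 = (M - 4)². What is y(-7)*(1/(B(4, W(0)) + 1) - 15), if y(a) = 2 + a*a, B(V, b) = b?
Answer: -36006/47 ≈ -766.08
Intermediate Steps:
W(M) = -3*(-4 + M)² (W(M) = -3*(M - 4)² = -3*(-4 + M)²)
y(a) = 2 + a²
y(-7)*(1/(B(4, W(0)) + 1) - 15) = (2 + (-7)²)*(1/(-3*(-4 + 0)² + 1) - 15) = (2 + 49)*(1/(-3*(-4)² + 1) - 15) = 51*(1/(-3*16 + 1) - 15) = 51*(1/(-48 + 1) - 15) = 51*(1/(-47) - 15) = 51*(-1/47 - 15) = 51*(-706/47) = -36006/47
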